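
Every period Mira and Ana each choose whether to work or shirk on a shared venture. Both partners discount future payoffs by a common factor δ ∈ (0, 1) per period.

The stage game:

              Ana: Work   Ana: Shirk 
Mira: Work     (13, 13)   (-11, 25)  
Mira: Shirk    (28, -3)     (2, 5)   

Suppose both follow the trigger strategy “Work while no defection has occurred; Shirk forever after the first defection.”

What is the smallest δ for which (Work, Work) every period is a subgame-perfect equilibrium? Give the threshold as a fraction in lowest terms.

Mira's threshold: (28−13)/(28−2) = 15/26.
Ana's threshold: (25−13)/(25−5) = 3/5.
15/26 < 3/5, so Ana binds and δ* = 3/5.

3/5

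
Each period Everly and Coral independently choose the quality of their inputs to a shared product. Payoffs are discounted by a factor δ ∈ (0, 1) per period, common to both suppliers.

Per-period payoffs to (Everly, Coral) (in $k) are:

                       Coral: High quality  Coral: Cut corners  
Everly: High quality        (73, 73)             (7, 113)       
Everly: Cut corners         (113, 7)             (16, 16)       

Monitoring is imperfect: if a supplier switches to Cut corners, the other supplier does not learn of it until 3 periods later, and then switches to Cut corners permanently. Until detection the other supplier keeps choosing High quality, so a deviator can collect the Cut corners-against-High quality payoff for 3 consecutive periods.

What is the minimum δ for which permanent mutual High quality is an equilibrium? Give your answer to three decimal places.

A deviator earns 113 for 3 periods, then 16 forever; cooperating earns 73 forever. Multiplying the IC by (1−δ):
73 ≥ 113(1−δ^3) + 16δ^3, so 97·δ^3 ≥ 40 and δ^3 ≥ 40/97.
δ ≥ (40/97)^(1/3) ≈ 0.744.

0.744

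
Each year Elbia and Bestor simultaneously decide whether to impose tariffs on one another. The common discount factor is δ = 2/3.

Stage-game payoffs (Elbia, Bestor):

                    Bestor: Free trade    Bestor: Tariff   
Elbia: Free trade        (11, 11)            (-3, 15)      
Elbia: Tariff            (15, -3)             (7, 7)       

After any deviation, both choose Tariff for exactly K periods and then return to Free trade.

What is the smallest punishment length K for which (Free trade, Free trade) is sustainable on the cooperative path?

IC: δ(1−δ^K)/(1−δ) ≥ (15−11)/(11−7) = 1.
With δ = 2/3: need 1 − δ^K ≥ 1·(1−2/3)/(2/3), i.e. δ^K ≤ 0.5000.
Since (2/3)^1 = 0.6667 and (2/3)^2 = 0.4444, the smallest such K is 2.

2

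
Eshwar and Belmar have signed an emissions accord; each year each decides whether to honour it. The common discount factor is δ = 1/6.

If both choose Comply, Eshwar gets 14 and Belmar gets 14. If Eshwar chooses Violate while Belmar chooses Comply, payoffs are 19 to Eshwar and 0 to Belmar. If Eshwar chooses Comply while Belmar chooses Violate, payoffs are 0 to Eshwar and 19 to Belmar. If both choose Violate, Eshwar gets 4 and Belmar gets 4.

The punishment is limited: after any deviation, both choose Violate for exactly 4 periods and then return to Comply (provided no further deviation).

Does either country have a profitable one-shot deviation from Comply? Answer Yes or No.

Comparing payoff streams over the 5 periods until play realigns: cooperate → 14(1+δ+…+δ^4); deviate → 19 + 4(δ+…+δ^4).
Cooperation is sustained iff (14−4)(δ+…+δ^4) ≥ 19−14.
δ+…+δ^4 = 1/6·(1−(1/6)^4)/(1−1/6) = 0.1998, and (19−14)/(14−4) = 0.5000.
0.1998 < 0.5000, so cooperation is not sustainable.

Yes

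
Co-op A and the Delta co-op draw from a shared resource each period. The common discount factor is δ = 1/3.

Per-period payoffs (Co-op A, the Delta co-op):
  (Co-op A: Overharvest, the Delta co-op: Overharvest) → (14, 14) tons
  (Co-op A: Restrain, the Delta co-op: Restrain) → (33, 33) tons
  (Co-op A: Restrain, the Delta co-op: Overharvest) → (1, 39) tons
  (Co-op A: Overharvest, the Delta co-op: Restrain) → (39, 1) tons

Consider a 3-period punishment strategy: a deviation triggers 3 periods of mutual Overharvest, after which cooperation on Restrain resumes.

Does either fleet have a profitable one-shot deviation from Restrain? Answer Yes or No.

No

Comparing payoff streams over the 4 periods until play realigns: cooperate → 33(1+δ+…+δ^3); deviate → 39 + 14(δ+…+δ^3).
Cooperation is sustained iff (33−14)(δ+…+δ^3) ≥ 39−33.
δ+…+δ^3 = 1/3·(1−(1/3)^3)/(1−1/3) = 0.4815, and (39−33)/(33−14) = 0.3158.
0.4815 ≥ 0.3158, so cooperation is sustainable.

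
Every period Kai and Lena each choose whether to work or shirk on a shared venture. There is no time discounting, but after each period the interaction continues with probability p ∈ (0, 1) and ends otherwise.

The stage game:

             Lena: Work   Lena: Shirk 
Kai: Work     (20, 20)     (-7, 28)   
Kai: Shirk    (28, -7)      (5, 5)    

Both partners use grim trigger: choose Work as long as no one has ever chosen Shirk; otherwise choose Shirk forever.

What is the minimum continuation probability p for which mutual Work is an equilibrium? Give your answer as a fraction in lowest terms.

Expected cooperation value is 20 + p·20 + p²·20 + … = 20/(1−p); deviation gives 28 + p·5/(1−p).
20 ≥ 28(1−p) + 5p ⇒ 23p ≥ 8 ⇒ p ≥ 8/23.

8/23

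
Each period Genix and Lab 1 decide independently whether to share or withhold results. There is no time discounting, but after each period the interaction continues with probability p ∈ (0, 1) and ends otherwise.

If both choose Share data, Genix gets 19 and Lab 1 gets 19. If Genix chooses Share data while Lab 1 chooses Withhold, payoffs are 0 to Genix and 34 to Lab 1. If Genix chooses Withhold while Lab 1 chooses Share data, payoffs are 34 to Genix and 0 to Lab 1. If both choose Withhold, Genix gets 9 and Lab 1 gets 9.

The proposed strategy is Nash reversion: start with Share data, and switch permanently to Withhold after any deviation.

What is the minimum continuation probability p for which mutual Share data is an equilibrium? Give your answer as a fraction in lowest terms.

Expected cooperation value is 19 + p·19 + p²·19 + … = 19/(1−p); deviation gives 34 + p·9/(1−p).
19 ≥ 34(1−p) + 9p ⇒ 25p ≥ 15 ⇒ p ≥ 15/25 = 3/5.

3/5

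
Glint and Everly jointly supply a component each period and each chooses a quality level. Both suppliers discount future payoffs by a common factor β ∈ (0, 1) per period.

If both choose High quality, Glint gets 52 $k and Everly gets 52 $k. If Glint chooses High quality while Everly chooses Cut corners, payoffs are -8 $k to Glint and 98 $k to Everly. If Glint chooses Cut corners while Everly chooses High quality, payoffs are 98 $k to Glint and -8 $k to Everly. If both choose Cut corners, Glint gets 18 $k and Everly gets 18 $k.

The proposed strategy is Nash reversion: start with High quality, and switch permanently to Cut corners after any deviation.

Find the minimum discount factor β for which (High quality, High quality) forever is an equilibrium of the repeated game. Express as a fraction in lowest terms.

23/40

Under grim trigger the critical discount factor is (T−C)/(T−P) with T = 98, C = 52, P = 18.
β* = (98−52)/(98−18) = 46/80 = 23/40.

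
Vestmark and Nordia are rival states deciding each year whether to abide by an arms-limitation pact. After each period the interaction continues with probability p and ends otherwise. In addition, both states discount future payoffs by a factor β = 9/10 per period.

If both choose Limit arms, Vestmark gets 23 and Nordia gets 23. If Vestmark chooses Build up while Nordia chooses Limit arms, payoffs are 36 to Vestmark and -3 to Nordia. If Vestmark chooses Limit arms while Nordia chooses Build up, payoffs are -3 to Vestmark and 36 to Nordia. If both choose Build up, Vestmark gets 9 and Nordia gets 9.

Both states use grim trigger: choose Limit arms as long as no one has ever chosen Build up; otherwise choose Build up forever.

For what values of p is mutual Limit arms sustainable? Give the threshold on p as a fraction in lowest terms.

130/243

With continuation probability p and discount β, the effective per-period discount factor is βp.
Grim-trigger IC: βp ≥ (36−23)/(36−9) = 13/27.
So p ≥ (13/27)/(9/10) = 130/243.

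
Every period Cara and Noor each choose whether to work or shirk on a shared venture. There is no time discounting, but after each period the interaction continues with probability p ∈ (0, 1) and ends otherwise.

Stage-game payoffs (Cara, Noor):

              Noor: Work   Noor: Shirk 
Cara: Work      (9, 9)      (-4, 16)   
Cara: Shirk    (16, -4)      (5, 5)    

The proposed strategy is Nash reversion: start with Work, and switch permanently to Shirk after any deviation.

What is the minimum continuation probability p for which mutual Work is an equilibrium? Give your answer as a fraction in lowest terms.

Expected cooperation value is 9 + p·9 + p²·9 + … = 9/(1−p); deviation gives 16 + p·5/(1−p).
9 ≥ 16(1−p) + 5p ⇒ 11p ≥ 7 ⇒ p ≥ 7/11.

7/11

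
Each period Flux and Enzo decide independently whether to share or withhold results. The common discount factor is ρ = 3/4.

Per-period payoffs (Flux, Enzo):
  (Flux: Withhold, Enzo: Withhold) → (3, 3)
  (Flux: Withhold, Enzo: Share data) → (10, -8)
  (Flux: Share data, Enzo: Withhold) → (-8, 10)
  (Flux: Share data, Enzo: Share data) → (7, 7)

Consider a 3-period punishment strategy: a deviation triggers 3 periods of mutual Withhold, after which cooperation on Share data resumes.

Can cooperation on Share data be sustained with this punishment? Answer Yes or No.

Yes

IC: ρ+…+ρ^3 ≥ (10−7)/(7−3) = 3/4.
At ρ = 3/4: partial sum = 1.7344 ≥ 0.7500. Cooperation sustainable.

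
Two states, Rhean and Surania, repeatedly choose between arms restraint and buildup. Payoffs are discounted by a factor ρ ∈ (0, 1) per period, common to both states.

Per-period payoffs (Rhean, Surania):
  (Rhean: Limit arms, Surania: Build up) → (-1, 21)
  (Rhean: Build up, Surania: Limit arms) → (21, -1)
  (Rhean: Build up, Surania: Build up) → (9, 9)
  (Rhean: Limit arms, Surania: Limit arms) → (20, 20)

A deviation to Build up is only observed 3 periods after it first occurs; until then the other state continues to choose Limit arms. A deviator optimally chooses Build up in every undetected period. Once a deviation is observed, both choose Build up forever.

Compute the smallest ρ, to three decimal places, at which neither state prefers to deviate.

Deviating for the 3 undetected periods gains 21−20 = 1 per period over cooperation, then loses 20−9 = 11 per period forever once punishment starts.
Gain: 1(1 + ρ + … + ρ^2); loss: 11·ρ^3/(1−ρ).
No profitable deviation ⇔ 1(1−ρ^3) ≤ 11·ρ^3, i.e. ρ^3 ≥ 1/(1+11) = 1/12.
Hence ρ ≥ (1/12)^(1/3) ≈ 0.437.

0.437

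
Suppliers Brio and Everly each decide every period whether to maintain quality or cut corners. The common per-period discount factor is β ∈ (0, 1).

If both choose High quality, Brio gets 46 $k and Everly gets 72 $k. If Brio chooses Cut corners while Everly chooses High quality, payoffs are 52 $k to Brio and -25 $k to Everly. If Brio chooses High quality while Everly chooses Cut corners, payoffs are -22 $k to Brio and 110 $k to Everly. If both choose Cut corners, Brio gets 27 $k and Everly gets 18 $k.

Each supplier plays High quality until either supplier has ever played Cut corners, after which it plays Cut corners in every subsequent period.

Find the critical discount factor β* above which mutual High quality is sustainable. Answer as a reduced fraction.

Brio's threshold: (52−46)/(52−27) = 6/25.
Everly's threshold: (110−72)/(110−18) = 19/46.
6/25 < 19/46, so Everly binds and β* = 19/46.

19/46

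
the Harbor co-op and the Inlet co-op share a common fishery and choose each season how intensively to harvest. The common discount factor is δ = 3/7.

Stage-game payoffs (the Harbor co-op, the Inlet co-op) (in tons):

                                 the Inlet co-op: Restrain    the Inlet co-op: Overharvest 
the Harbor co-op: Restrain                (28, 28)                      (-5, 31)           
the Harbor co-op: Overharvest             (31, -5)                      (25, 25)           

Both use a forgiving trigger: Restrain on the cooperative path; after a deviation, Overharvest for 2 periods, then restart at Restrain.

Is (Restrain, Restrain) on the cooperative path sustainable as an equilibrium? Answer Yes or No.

No

Comparing payoff streams over the 3 periods until play realigns: cooperate → 28(1+δ+…+δ^2); deviate → 31 + 25(δ+…+δ^2).
Cooperation is sustained iff (28−25)(δ+…+δ^2) ≥ 31−28.
δ+…+δ^2 = 3/7·(1−(3/7)^2)/(1−3/7) = 0.6122, and (31−28)/(28−25) = 1.0000.
0.6122 < 1.0000, so cooperation is not sustainable.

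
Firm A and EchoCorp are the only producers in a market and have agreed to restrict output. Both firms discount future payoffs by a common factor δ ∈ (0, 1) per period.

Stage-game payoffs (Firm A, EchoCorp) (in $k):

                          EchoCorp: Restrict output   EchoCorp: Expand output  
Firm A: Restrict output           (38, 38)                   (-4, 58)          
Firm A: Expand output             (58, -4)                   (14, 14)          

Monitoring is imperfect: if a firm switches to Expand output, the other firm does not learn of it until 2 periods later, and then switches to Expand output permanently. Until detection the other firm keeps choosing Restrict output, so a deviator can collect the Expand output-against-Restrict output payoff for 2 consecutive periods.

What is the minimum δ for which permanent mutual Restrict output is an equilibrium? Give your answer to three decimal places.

A deviator earns 58 for 2 periods, then 14 forever; cooperating earns 38 forever. Multiplying the IC by (1−δ):
38 ≥ 58(1−δ^2) + 14δ^2, so 44·δ^2 ≥ 20 and δ^2 ≥ 5/11.
δ ≥ (5/11)^(1/2) ≈ 0.674.

0.674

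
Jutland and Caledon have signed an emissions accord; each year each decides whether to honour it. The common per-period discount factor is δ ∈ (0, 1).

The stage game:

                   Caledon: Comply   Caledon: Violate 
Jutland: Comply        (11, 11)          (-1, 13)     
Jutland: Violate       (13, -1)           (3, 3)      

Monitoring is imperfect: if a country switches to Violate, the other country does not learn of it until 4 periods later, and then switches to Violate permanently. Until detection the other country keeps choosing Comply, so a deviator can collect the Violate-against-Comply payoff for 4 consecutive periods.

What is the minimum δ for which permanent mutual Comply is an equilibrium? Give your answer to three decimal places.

0.669

Deviating for the 4 undetected periods gains 13−11 = 2 per period over cooperation, then loses 11−3 = 8 per period forever once punishment starts.
Gain: 2(1 + δ + … + δ^3); loss: 8·δ^4/(1−δ).
No profitable deviation ⇔ 2(1−δ^4) ≤ 8·δ^4, i.e. δ^4 ≥ 2/(2+8) = 1/5.
Hence δ ≥ (1/5)^(1/4) ≈ 0.669.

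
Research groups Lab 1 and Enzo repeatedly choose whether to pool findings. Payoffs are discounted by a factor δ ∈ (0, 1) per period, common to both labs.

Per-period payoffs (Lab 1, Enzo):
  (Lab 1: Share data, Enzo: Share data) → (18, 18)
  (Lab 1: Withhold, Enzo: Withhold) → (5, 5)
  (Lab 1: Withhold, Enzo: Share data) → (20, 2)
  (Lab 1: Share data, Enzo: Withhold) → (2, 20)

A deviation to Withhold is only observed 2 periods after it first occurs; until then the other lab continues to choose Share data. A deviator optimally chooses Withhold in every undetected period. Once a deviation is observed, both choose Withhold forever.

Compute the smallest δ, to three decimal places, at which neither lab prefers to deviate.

0.365

The best deviation is to choose Withhold for all 2 undetected periods, earning 20 each, then 5 forever once detected.
Deviation value: 20(1−δ^2)/(1−δ) + 5δ^2/(1−δ); cooperation value: 18/(1−δ).
IC: 18 ≥ 20(1−δ^2) + 5δ^2 = 20 − 15δ^2.
So δ^2 ≥ 2/15, giving δ ≥ (2/15)^(1/2) ≈ 0.365.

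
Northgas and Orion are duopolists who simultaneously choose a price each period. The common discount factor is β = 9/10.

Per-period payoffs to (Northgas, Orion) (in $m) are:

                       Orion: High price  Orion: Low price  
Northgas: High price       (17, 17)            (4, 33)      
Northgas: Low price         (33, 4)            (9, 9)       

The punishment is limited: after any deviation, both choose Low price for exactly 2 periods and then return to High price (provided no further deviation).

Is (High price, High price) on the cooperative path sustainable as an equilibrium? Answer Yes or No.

IC: β+…+β^2 ≥ (33−17)/(17−9) = 2.
At β = 9/10: partial sum = 1.7100 < 2.0000. Cooperation not sustainable.

No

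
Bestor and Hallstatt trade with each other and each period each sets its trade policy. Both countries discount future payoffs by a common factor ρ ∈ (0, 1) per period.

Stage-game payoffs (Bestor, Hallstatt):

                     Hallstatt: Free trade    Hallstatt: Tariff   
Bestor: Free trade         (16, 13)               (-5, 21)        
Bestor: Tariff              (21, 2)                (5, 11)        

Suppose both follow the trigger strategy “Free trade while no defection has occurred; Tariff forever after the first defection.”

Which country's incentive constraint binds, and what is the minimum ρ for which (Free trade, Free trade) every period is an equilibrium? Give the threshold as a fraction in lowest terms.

Hallstatt; ρ ≥ 4/5

Bestor: cooperation gives 16 each period; deviation gives 21 once then 5 forever.
  16/(1−ρ) ≥ 21 + 5ρ/(1−ρ) ⇒ ρ ≥ 5/16.
Hallstatt: cooperation gives 13 each period; deviation gives 21 once then 11 forever.
  ρ ≥ 8/10 = 4/5.
Both must hold, so the binding constraint is Hallstatt's: ρ ≥ 4/5.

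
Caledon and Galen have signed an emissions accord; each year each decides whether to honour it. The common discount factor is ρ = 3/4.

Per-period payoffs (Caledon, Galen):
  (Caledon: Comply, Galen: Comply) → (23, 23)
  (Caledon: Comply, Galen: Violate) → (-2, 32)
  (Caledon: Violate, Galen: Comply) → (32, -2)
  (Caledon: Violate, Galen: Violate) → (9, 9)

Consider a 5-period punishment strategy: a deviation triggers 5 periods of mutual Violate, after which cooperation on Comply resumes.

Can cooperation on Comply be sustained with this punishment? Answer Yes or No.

Yes

A one-shot deviation gives 32 now, then 9 for 5 periods, then back to 23.
Gain from deviating: (32−23) today; loss: (23−9) in each of the next 5 periods.
No-deviation condition: (23−9)(ρ+…+ρ^5) ≥ 32−23, i.e. ρ+…+ρ^5 ≥ 9/14.
At ρ = 3/4: ρ+…+ρ^5 = 2.2881 ≥ 0.6429.
So cooperation is sustainable.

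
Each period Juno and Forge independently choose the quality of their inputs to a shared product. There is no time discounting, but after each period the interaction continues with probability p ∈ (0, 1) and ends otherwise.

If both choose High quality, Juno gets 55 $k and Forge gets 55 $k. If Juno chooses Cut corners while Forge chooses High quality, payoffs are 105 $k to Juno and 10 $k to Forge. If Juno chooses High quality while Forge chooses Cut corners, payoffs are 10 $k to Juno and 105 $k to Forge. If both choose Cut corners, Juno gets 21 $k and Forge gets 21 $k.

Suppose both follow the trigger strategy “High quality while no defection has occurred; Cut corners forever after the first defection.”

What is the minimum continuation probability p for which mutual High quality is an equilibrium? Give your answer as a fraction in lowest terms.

25/42

With no time discounting, the continuation probability p plays the role of the discount factor.
Grim-trigger IC: 55/(1−p) ≥ 105 + 21p/(1−p) ⇒ p ≥ (105−55)/(105−21) = 25/42.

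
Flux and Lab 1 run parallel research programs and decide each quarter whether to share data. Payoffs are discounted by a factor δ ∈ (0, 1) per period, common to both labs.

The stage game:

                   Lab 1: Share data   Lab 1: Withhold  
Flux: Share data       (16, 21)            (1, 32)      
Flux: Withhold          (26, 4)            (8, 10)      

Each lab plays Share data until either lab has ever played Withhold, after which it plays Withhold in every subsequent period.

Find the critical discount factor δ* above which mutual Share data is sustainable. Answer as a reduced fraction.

Flux: cooperation gives 16 each period; deviation gives 26 once then 8 forever.
  16/(1−δ) ≥ 26 + 8δ/(1−δ) ⇒ δ ≥ 10/18 = 5/9.
Lab 1: cooperation gives 21 each period; deviation gives 32 once then 10 forever.
  δ ≥ 11/22 = 1/2.
Both must hold, so the binding constraint is Flux's: δ ≥ 5/9.

5/9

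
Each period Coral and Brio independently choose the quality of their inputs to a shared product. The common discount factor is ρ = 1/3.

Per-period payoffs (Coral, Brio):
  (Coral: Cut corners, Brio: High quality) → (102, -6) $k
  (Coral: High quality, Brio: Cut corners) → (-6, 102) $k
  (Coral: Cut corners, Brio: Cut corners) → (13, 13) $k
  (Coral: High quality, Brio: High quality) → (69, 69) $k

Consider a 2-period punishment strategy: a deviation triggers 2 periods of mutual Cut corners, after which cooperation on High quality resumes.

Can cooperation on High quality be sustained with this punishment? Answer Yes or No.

No

IC: ρ+…+ρ^2 ≥ (102−69)/(69−13) = 33/56.
At ρ = 1/3: partial sum = 0.4444 < 0.5893. Cooperation not sustainable.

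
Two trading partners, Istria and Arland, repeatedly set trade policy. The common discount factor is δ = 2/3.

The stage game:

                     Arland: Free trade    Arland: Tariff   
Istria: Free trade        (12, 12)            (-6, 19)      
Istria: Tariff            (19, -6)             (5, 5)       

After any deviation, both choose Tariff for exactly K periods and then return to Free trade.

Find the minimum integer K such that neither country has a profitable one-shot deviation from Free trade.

Need Σ_{k=1}^{K} δ^k ≥ (19−12)/(12−5) = 1.0000 at δ = 2/3.
At K = 1 the sum is 0.6667 < 1.0000; at K = 2 it is 1.1111 ≥ 1.0000.
So the minimum punishment length is K = 2.

2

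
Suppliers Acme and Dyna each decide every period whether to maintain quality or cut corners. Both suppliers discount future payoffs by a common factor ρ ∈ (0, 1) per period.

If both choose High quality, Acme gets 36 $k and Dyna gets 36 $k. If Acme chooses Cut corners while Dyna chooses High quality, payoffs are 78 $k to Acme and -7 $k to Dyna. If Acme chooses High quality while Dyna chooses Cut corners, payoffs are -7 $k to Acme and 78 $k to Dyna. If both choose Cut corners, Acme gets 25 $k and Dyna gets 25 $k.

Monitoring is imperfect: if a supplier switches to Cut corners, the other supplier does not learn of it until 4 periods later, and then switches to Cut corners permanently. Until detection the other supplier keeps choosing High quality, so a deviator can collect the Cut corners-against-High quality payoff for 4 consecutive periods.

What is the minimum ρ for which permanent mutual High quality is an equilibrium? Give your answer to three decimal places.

0.944

Deviating for the 4 undetected periods gains 78−36 = 42 per period over cooperation, then loses 36−25 = 11 per period forever once punishment starts.
Gain: 42(1 + ρ + … + ρ^3); loss: 11·ρ^4/(1−ρ).
No profitable deviation ⇔ 42(1−ρ^4) ≤ 11·ρ^4, i.e. ρ^4 ≥ 42/(42+11) = 42/53.
Hence ρ ≥ (42/53)^(1/4) ≈ 0.944.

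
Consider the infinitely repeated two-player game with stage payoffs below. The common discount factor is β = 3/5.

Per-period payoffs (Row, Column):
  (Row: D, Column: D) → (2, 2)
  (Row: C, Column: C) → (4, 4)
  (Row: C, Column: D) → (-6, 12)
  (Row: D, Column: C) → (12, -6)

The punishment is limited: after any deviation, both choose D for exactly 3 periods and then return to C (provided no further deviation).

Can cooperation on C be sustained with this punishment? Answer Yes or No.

Comparing payoff streams over the 4 periods until play realigns: cooperate → 4(1+β+…+β^3); deviate → 12 + 2(β+…+β^3).
Cooperation is sustained iff (4−2)(β+…+β^3) ≥ 12−4.
β+…+β^3 = 3/5·(1−(3/5)^3)/(1−3/5) = 1.1760, and (12−4)/(4−2) = 4.0000.
1.1760 < 4.0000, so cooperation is not sustainable.

No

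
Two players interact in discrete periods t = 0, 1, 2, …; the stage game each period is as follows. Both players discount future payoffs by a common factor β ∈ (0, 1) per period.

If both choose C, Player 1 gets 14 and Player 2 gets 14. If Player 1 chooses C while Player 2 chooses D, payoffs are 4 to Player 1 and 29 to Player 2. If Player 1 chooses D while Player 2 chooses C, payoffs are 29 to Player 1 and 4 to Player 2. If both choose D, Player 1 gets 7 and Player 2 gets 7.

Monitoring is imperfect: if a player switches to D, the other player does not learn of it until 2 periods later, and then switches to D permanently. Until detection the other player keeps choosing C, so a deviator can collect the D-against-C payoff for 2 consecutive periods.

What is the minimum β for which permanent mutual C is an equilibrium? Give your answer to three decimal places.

Deviating for the 2 undetected periods gains 29−14 = 15 per period over cooperation, then loses 14−7 = 7 per period forever once punishment starts.
Gain: 15(1 + β + … + β^1); loss: 7·β^2/(1−β).
No profitable deviation ⇔ 15(1−β^2) ≤ 7·β^2, i.e. β^2 ≥ 15/(15+7) = 15/22.
Hence β ≥ (15/22)^(1/2) ≈ 0.826.

0.826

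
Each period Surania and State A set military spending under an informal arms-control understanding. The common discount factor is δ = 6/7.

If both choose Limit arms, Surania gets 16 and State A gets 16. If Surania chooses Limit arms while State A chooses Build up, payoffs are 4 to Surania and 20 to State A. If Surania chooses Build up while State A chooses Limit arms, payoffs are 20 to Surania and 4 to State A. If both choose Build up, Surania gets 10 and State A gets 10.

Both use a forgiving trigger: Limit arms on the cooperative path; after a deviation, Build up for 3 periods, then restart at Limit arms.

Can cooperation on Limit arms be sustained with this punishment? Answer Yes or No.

Yes

A one-shot deviation gives 20 now, then 10 for 3 periods, then back to 16.
Gain from deviating: (20−16) today; loss: (16−10) in each of the next 3 periods.
No-deviation condition: (16−10)(δ+…+δ^3) ≥ 20−16, i.e. δ+…+δ^3 ≥ 2/3.
At δ = 6/7: δ+…+δ^3 = 2.2216 ≥ 0.6667.
So cooperation is sustainable.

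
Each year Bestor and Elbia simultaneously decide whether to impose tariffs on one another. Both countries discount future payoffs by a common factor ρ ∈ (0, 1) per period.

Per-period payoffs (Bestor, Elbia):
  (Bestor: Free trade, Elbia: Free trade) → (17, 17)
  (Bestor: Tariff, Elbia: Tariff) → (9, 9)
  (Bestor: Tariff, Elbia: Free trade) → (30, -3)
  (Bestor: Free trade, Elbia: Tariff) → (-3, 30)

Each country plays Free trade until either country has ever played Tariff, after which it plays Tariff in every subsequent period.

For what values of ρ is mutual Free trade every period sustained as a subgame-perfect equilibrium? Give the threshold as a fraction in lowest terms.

13/21

One-period gain from deviating is 30 − 17 = 13. The loss is 17 − 9 = 8 in every subsequent period, with present value 8·ρ/(1−ρ).
Deviation is unprofitable when 8·ρ/(1−ρ) ≥ 13, i.e. ρ/(1−ρ) ≥ 13/8.
Equivalently ρ ≥ 13/(13+8) = 13/21.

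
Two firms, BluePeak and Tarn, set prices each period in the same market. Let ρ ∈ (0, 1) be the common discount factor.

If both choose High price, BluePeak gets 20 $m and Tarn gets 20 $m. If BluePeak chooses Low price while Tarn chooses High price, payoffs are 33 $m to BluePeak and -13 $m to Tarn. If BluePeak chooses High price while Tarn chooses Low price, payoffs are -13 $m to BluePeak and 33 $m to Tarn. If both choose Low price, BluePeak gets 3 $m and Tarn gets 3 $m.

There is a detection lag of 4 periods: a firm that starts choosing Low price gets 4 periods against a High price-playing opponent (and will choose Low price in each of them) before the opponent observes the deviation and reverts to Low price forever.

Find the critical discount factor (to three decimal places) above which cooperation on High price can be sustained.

A deviator earns 33 for 4 periods, then 3 forever; cooperating earns 20 forever. Multiplying the IC by (1−ρ):
20 ≥ 33(1−ρ^4) + 3ρ^4, so 30·ρ^4 ≥ 13 and ρ^4 ≥ 13/30.
ρ ≥ (13/30)^(1/4) ≈ 0.811.

0.811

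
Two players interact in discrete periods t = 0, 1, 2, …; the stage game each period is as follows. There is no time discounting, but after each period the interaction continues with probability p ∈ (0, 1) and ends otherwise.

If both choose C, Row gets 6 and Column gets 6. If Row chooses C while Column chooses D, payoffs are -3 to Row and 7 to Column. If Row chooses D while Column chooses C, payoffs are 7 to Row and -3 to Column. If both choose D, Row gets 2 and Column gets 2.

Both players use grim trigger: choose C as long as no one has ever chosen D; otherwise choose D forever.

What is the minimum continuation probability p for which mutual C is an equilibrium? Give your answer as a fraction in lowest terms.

1/5

Expected cooperation value is 6 + p·6 + p²·6 + … = 6/(1−p); deviation gives 7 + p·2/(1−p).
6 ≥ 7(1−p) + 2p ⇒ 5p ≥ 1 ⇒ p ≥ 1/5.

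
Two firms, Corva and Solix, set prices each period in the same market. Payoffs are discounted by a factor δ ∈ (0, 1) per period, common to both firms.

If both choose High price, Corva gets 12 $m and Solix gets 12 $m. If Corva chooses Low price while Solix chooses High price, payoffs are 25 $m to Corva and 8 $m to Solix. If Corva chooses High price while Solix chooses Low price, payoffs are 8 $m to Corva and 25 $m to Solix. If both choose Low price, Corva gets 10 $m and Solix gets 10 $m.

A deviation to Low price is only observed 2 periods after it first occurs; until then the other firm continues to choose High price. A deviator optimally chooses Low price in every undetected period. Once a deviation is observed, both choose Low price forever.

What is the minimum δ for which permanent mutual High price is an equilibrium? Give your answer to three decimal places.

The best deviation is to choose Low price for all 2 undetected periods, earning 25 each, then 10 forever once detected.
Deviation value: 25(1−δ^2)/(1−δ) + 10δ^2/(1−δ); cooperation value: 12/(1−δ).
IC: 12 ≥ 25(1−δ^2) + 10δ^2 = 25 − 15δ^2.
So δ^2 ≥ 13/15, giving δ ≥ (13/15)^(1/2) ≈ 0.931.

0.931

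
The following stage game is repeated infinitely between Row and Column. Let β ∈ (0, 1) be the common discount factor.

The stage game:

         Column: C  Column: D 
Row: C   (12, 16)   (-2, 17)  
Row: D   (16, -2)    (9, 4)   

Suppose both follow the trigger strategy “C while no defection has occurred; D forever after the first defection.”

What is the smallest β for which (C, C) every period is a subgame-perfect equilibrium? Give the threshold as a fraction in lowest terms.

For Row: deviation gain 16−12 = 4, per-period punishment loss 12−9 = 3. IC gives β ≥ 4/7.
For Column: gain 1, loss 12 per period, so β ≥ 1/13.
The tighter constraint is Row's, so cooperation needs β ≥ 4/7.

4/7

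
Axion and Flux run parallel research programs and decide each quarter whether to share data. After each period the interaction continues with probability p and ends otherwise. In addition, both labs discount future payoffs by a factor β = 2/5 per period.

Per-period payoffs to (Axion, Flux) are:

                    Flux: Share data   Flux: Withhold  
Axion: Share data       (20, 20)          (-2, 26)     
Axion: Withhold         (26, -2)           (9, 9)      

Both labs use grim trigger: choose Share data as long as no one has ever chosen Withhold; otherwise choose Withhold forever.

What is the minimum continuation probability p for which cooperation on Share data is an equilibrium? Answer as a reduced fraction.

15/17

Expected continuation weight on next period's payoff is β·p = 2/5·p, which plays the role of the discount factor.
Cooperation requires 2/5·p ≥ (26−20)/(26−9) = 6/17, hence p ≥ 15/17.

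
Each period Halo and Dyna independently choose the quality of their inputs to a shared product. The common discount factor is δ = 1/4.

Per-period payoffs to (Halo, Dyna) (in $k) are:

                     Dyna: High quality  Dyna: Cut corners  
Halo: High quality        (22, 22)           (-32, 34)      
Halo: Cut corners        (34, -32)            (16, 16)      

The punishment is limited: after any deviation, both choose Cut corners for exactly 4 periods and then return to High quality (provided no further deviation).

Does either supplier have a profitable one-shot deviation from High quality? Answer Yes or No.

A one-shot deviation gives 34 now, then 16 for 4 periods, then back to 22.
Gain from deviating: (34−22) today; loss: (22−16) in each of the next 4 periods.
No-deviation condition: (22−16)(δ+…+δ^4) ≥ 34−22, i.e. δ+…+δ^4 ≥ 2.
At δ = 1/4: δ+…+δ^4 = 0.3320 < 2.0000.
So cooperation is not sustainable.

Yes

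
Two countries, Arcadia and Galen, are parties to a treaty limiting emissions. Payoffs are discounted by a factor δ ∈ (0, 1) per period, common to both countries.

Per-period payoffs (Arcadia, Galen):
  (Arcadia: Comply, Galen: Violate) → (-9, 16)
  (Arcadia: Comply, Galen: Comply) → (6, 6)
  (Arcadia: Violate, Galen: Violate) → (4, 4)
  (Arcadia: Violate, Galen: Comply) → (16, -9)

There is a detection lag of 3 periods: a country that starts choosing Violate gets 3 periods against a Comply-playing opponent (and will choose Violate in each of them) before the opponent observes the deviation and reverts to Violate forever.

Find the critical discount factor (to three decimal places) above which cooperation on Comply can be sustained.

Deviating for the 3 undetected periods gains 16−6 = 10 per period over cooperation, then loses 6−4 = 2 per period forever once punishment starts.
Gain: 10(1 + δ + … + δ^2); loss: 2·δ^3/(1−δ).
No profitable deviation ⇔ 10(1−δ^3) ≤ 2·δ^3, i.e. δ^3 ≥ 10/(10+2) = 5/6.
Hence δ ≥ (5/6)^(1/3) ≈ 0.941.

0.941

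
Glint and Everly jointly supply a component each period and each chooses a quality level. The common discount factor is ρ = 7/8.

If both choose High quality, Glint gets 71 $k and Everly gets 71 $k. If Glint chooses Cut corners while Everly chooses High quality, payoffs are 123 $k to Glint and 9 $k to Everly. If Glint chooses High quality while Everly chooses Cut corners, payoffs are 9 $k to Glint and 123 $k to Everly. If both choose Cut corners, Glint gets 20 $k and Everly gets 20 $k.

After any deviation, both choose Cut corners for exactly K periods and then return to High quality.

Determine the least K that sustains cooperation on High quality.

2

No profitable deviation requires (71−20)(ρ+…+ρ^K) ≥ 123−71, i.e. ρ+…+ρ^K ≥ 52/51 ≈ 1.0196.
With ρ = 7/8, the partial sums are K=1: 0.8750, K=2: 1.6406.
K = 2 is the first length at which the sum reaches 1.0196.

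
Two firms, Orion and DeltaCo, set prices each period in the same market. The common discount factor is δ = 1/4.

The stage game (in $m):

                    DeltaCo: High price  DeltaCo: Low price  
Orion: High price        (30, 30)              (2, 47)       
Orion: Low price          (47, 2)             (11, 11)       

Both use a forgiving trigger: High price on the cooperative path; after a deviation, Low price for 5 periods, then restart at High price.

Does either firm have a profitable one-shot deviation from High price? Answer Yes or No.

Comparing payoff streams over the 6 periods until play realigns: cooperate → 30(1+δ+…+δ^5); deviate → 47 + 11(δ+…+δ^5).
Cooperation is sustained iff (30−11)(δ+…+δ^5) ≥ 47−30.
δ+…+δ^5 = 1/4·(1−(1/4)^5)/(1−1/4) = 0.3330, and (47−30)/(30−11) = 0.8947.
0.3330 < 0.8947, so cooperation is not sustainable.

Yes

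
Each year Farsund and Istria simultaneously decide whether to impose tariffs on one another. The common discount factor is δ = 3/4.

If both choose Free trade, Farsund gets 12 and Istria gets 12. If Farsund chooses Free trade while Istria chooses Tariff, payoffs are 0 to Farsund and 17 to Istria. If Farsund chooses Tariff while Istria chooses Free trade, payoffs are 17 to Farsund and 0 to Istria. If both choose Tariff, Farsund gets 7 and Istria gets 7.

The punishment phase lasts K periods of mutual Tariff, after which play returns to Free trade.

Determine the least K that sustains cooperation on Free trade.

Need Σ_{k=1}^{K} δ^k ≥ (17−12)/(12−7) = 1.0000 at δ = 3/4.
At K = 1 the sum is 0.7500 < 1.0000; at K = 2 it is 1.3125 ≥ 1.0000.
So the minimum punishment length is K = 2.

2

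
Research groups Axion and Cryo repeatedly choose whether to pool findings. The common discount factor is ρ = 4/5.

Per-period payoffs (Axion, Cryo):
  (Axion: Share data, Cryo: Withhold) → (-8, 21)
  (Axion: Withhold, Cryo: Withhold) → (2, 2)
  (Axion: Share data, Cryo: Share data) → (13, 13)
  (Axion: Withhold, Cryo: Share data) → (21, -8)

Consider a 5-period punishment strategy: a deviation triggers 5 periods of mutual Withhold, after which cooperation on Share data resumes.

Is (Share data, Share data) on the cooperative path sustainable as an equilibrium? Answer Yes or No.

Yes

IC: ρ+…+ρ^5 ≥ (21−13)/(13−2) = 8/11.
At ρ = 4/5: partial sum = 2.6893 ≥ 0.7273. Cooperation sustainable.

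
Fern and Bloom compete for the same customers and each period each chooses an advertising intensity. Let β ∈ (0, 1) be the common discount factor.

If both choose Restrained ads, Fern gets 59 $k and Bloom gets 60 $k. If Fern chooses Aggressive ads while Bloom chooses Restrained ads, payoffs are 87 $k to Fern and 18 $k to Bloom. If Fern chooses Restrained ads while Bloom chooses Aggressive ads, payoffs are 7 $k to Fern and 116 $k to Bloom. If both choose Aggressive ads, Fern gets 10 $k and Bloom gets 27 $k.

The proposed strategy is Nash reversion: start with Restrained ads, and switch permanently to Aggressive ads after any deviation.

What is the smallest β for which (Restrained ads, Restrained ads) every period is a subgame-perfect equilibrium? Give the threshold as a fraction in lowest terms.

Fern: cooperation gives 59 each period; deviation gives 87 once then 10 forever.
  59/(1−β) ≥ 87 + 10β/(1−β) ⇒ β ≥ 28/77 = 4/11.
Bloom: cooperation gives 60 each period; deviation gives 116 once then 27 forever.
  β ≥ 56/89.
Both must hold, so the binding constraint is Bloom's: β ≥ 56/89.

56/89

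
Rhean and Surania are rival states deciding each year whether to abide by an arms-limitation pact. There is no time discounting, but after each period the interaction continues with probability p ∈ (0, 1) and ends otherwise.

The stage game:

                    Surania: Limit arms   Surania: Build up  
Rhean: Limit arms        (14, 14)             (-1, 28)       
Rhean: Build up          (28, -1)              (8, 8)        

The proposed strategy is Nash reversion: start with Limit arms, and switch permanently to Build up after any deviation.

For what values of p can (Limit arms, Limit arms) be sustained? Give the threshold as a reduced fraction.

With no time discounting, the continuation probability p plays the role of the discount factor.
Grim-trigger IC: 14/(1−p) ≥ 28 + 8p/(1−p) ⇒ p ≥ (28−14)/(28−8) = 7/10.

7/10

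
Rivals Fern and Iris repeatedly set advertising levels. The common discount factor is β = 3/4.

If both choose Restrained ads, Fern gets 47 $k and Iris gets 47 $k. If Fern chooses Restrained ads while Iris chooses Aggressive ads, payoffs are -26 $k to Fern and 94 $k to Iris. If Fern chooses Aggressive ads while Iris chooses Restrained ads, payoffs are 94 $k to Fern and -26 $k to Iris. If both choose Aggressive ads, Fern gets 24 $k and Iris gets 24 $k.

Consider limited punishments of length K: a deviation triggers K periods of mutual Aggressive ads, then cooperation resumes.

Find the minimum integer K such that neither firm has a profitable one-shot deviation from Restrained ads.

4

Need Σ_{k=1}^{K} β^k ≥ (94−47)/(47−24) = 2.0435 at β = 3/4.
At K = 3 the sum is 1.7344 < 2.0435; at K = 4 it is 2.0508 ≥ 2.0435.
So the minimum punishment length is K = 4.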